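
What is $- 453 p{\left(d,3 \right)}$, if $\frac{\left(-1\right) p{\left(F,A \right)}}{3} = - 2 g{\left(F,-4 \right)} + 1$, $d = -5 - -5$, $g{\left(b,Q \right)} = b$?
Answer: $1359$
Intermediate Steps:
$d = 0$ ($d = -5 + 5 = 0$)
$p{\left(F,A \right)} = -3 + 6 F$ ($p{\left(F,A \right)} = - 3 \left(- 2 F + 1\right) = - 3 \left(1 - 2 F\right) = -3 + 6 F$)
$- 453 p{\left(d,3 \right)} = - 453 \left(-3 + 6 \cdot 0\right) = - 453 \left(-3 + 0\right) = \left(-453\right) \left(-3\right) = 1359$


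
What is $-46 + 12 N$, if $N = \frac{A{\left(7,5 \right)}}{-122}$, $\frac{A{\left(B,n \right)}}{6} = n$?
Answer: $- \frac{2986}{61} \approx -48.951$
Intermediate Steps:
$A{\left(B,n \right)} = 6 n$
$N = - \frac{15}{61}$ ($N = \frac{6 \cdot 5}{-122} = 30 \left(- \frac{1}{122}\right) = - \frac{15}{61} \approx -0.2459$)
$-46 + 12 N = -46 + 12 \left(- \frac{15}{61}\right) = -46 - \frac{180}{61} = - \frac{2986}{61}$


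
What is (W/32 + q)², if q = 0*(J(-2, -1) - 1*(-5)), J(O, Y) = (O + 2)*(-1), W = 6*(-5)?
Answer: 225/256 ≈ 0.87891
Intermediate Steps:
W = -30
J(O, Y) = -2 - O (J(O, Y) = (2 + O)*(-1) = -2 - O)
q = 0 (q = 0*((-2 - 1*(-2)) - 1*(-5)) = 0*((-2 + 2) + 5) = 0*(0 + 5) = 0*5 = 0)
(W/32 + q)² = (-30/32 + 0)² = (-30*1/32 + 0)² = (-15/16 + 0)² = (-15/16)² = 225/256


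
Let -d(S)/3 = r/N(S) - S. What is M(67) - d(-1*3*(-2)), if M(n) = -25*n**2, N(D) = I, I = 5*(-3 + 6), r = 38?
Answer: -561177/5 ≈ -1.1224e+5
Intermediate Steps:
I = 15 (I = 5*3 = 15)
N(D) = 15
d(S) = -38/5 + 3*S (d(S) = -3*(38/15 - S) = -38/5 + 3*S)
M(67) - d(-1*3*(-2)) = -25*67**2 - (-38/5 + 3*(-1*3*(-2))) = -25*4489 - (-38/5 + 3*(-3*(-2))) = -112225 - (-38/5 + 3*6) = -112225 - (-38/5 + 18) = -112225 - 1*52/5 = -112225 - 52/5 = -561177/5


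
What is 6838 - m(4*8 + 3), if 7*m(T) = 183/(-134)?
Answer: 6414227/938 ≈ 6838.2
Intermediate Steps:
m(T) = -183/938 (m(T) = (183/(-134))/7 = (183*(-1/134))/7 = (⅐)*(-183/134) = -183/938)
6838 - m(4*8 + 3) = 6838 - 1*(-183/938) = 6838 + 183/938 = 6414227/938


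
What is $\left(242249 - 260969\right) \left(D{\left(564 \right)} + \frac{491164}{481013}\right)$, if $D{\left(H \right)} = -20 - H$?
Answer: $\frac{403805416320}{37001} \approx 1.0913 \cdot 10^{7}$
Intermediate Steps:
$\left(242249 - 260969\right) \left(D{\left(564 \right)} + \frac{491164}{481013}\right) = \left(242249 - 260969\right) \left(\left(-20 - 564\right) + \frac{491164}{481013}\right) = - 18720 \left(\left(-20 - 564\right) + 491164 \cdot \frac{1}{481013}\right) = - 18720 \left(-584 + \frac{491164}{481013}\right) = \left(-18720\right) \left(- \frac{280420428}{481013}\right) = \frac{403805416320}{37001}$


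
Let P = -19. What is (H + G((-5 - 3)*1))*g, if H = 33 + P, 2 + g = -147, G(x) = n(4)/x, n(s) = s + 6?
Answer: -7599/4 ≈ -1899.8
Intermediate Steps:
n(s) = 6 + s
G(x) = 10/x (G(x) = (6 + 4)/x = 10/x)
g = -149 (g = -2 - 147 = -149)
H = 14 (H = 33 - 19 = 14)
(H + G((-5 - 3)*1))*g = (14 + 10/(((-5 - 3)*1)))*(-149) = (14 + 10/((-8*1)))*(-149) = (14 + 10/(-8))*(-149) = (14 + 10*(-⅛))*(-149) = (14 - 5/4)*(-149) = (51/4)*(-149) = -7599/4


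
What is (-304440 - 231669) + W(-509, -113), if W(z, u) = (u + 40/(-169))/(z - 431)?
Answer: -85166256603/158860 ≈ -5.3611e+5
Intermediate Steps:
W(z, u) = (-40/169 + u)/(-431 + z) (W(z, u) = (u + 40*(-1/169))/(-431 + z) = (u - 40/169)/(-431 + z) = (-40/169 + u)/(-431 + z))
(-304440 - 231669) + W(-509, -113) = (-304440 - 231669) + (-40/169 - 113)/(-431 - 509) = -536109 - 19137/169/(-940) = -536109 - 1/940*(-19137/169) = -536109 + 19137/158860 = -85166256603/158860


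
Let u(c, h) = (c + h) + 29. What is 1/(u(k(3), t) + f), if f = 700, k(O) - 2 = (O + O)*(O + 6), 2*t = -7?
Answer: 2/1563 ≈ 0.0012796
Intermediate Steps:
t = -7/2 (t = (½)*(-7) = -7/2 ≈ -3.5000)
k(O) = 2 + 2*O*(6 + O) (k(O) = 2 + (O + O)*(O + 6) = 2 + (2*O)*(6 + O) = 2 + 2*O*(6 + O))
u(c, h) = 29 + c + h
1/(u(k(3), t) + f) = 1/((29 + (2 + 2*3² + 12*3) - 7/2) + 700) = 1/((29 + (2 + 2*9 + 36) - 7/2) + 700) = 1/((29 + (2 + 18 + 36) - 7/2) + 700) = 1/((29 + 56 - 7/2) + 700) = 1/(163/2 + 700) = 1/(1563/2) = 2/1563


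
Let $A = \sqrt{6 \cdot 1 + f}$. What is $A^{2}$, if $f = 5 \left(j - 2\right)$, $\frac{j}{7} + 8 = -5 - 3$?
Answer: $-564$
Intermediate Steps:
$j = -112$ ($j = -56 + 7 \left(-5 - 3\right) = -56 + 7 \left(-8\right) = -56 - 56 = -112$)
$f = -570$ ($f = 5 \left(-112 - 2\right) = 5 \left(-114\right) = -570$)
$A = 2 i \sqrt{141}$ ($A = \sqrt{6 \cdot 1 - 570} = \sqrt{6 - 570} = \sqrt{-564} = 2 i \sqrt{141} \approx 23.749 i$)
$A^{2} = \left(2 i \sqrt{141}\right)^{2} = -564$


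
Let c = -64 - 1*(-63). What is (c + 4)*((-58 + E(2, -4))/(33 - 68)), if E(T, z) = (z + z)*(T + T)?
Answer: 54/7 ≈ 7.7143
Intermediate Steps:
E(T, z) = 4*T*z (E(T, z) = (2*z)*(2*T) = 4*T*z)
c = -1 (c = -64 + 63 = -1)
(c + 4)*((-58 + E(2, -4))/(33 - 68)) = (-1 + 4)*((-58 + 4*2*(-4))/(33 - 68)) = 3*((-58 - 32)/(-35)) = 3*(-90*(-1/35)) = 3*(18/7) = 54/7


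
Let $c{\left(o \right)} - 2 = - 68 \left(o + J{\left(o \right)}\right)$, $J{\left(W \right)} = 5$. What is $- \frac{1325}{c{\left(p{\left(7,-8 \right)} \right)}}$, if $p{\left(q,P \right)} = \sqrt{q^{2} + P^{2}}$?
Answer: $- \frac{223925}{204134} + \frac{22525 \sqrt{113}}{102067} \approx 1.249$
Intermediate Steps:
$p{\left(q,P \right)} = \sqrt{P^{2} + q^{2}}$
$c{\left(o \right)} = -338 - 68 o$ ($c{\left(o \right)} = 2 - 68 \left(o + 5\right) = 2 - 68 \left(5 + o\right) = 2 - \left(340 + 68 o\right) = -338 - 68 o$)
$- \frac{1325}{c{\left(p{\left(7,-8 \right)} \right)}} = - \frac{1325}{-338 - 68 \sqrt{\left(-8\right)^{2} + 7^{2}}} = - \frac{1325}{-338 - 68 \sqrt{64 + 49}} = - \frac{1325}{-338 - 68 \sqrt{113}}$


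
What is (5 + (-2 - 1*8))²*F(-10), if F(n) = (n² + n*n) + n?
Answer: 4750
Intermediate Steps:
F(n) = n + 2*n² (F(n) = (n² + n²) + n = 2*n² + n = n + 2*n²)
(5 + (-2 - 1*8))²*F(-10) = (5 + (-2 - 1*8))²*(-10*(1 + 2*(-10))) = (5 + (-2 - 8))²*(-10*(1 - 20)) = (5 - 10)²*(-10*(-19)) = (-5)²*190 = 25*190 = 4750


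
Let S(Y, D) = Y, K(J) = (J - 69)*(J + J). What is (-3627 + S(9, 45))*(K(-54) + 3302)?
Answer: -60008148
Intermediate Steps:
K(J) = 2*J*(-69 + J) (K(J) = (-69 + J)*(2*J) = 2*J*(-69 + J))
(-3627 + S(9, 45))*(K(-54) + 3302) = (-3627 + 9)*(2*(-54)*(-69 - 54) + 3302) = -3618*(2*(-54)*(-123) + 3302) = -3618*(13284 + 3302) = -3618*16586 = -60008148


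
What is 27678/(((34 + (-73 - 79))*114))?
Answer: -4613/2242 ≈ -2.0575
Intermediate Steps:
27678/(((34 + (-73 - 79))*114)) = 27678/(((34 - 152)*114)) = 27678/((-118*114)) = 27678/(-13452) = 27678*(-1/13452) = -4613/2242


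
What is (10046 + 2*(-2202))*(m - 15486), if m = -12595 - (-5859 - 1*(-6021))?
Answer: -159347006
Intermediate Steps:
m = -12757 (m = -12595 - (-5859 + 6021) = -12595 - 1*162 = -12595 - 162 = -12757)
(10046 + 2*(-2202))*(m - 15486) = (10046 + 2*(-2202))*(-12757 - 15486) = (10046 - 4404)*(-28243) = 5642*(-28243) = -159347006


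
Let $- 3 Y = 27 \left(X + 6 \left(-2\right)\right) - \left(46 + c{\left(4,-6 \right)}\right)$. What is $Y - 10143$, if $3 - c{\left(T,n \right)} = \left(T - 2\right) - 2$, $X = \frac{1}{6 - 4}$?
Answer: $- \frac{60139}{6} \approx -10023.0$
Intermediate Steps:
$X = \frac{1}{2} \approx 0.5$
$c{\left(T,n \right)} = 7 - T$ ($c{\left(T,n \right)} = 3 - \left(\left(T - 2\right) - 2\right) = 3 - \left(\left(-2 + T\right) - 2\right) = 3 - \left(-4 + T\right) = 7 - T$)
$Y = \frac{719}{6}$ ($Y = - \frac{27 \left(\frac{1}{2} + 6 \left(-2\right)\right) - \left(53 - 4\right)}{3} = - \frac{27 \left(\frac{1}{2} - 12\right) - 49}{3} = - \frac{27 \left(- \frac{23}{2}\right) - 49}{3} = - \frac{- \frac{621}{2} - 49}{3} = \left(- \frac{1}{3}\right) \left(- \frac{719}{2}\right) = \frac{719}{6} \approx 119.83$)
$Y - 10143 = \frac{719}{6} - 10143 = - \frac{60139}{6}$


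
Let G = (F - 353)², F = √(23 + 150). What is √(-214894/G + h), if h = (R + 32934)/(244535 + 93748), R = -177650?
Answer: I*√(13156/30753 + 214894/(353 - √173)²) ≈ 1.5128*I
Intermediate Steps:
F = √173 ≈ 13.153
G = (-353 + √173)² (G = (√173 - 353)² = (-353 + √173)² ≈ 1.1550e+5)
h = -13156/30753 (h = (-177650 + 32934)/(244535 + 93748) = -144716/338283 = -144716*1/338283 = -13156/30753 ≈ -0.42780)
√(-214894/G + h) = √(-214894/(353 - √173)² - 13156/30753) = √(-13156/30753 - 214894/(353 - √173)²)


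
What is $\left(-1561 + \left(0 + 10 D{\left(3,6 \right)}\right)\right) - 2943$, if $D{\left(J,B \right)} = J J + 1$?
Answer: $-4404$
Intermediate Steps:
$D{\left(J,B \right)} = 1 + J^{2}$ ($D{\left(J,B \right)} = J^{2} + 1 = 1 + J^{2}$)
$\left(-1561 + \left(0 + 10 D{\left(3,6 \right)}\right)\right) - 2943 = \left(-1561 + \left(0 + 10 \left(1 + 3^{2}\right)\right)\right) - 2943 = \left(-1561 + \left(0 + 10 \left(1 + 9\right)\right)\right) - 2943 = \left(-1561 + \left(0 + 10 \cdot 10\right)\right) - 2943 = \left(-1561 + \left(0 + 100\right)\right) - 2943 = \left(-1561 + 100\right) - 2943 = -1461 - 2943 = -4404$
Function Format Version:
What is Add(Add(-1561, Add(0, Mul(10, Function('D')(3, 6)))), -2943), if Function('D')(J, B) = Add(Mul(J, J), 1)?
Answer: -4404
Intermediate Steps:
Function('D')(J, B) = Add(1, Pow(J, 2)) (Function('D')(J, B) = Add(Pow(J, 2), 1) = Add(1, Pow(J, 2)))
Add(Add(-1561, Add(0, Mul(10, Function('D')(3, 6)))), -2943) = Add(Add(-1561, Add(0, Mul(10, Add(1, Pow(3, 2))))), -2943) = Add(Add(-1561, Add(0, Mul(10, Add(1, 9)))), -2943) = Add(Add(-1561, Add(0, Mul(10, 10))), -2943) = Add(Add(-1561, Add(0, 100)), -2943) = Add(Add(-1561, 100), -2943) = Add(-1461, -2943) = -4404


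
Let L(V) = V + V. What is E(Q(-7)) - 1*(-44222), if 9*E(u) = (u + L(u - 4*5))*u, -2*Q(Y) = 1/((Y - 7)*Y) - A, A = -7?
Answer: 5098764385/115248 ≈ 44242.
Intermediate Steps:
L(V) = 2*V
Q(Y) = -7/2 - 1/(2*Y*(-7 + Y)) (Q(Y) = -(1/((Y - 7)*Y) - 1*(-7))/2 = -(1/((-7 + Y)*Y) + 7)/2 = -(1/(Y*(-7 + Y)) + 7)/2 = -(7 + 1/(Y*(-7 + Y)))/2 = -7/2 - 1/(2*Y*(-7 + Y)))
E(u) = u*(-40 + 3*u)/9 (E(u) = ((u + 2*(u - 4*5))*u)/9 = ((u + 2*(u - 20))*u)/9 = ((u + 2*(-20 + u))*u)/9 = ((u + (-40 + 2*u))*u)/9 = ((-40 + 3*u)*u)/9 = (u*(-40 + 3*u))/9 = u*(-40 + 3*u)/9)
E(Q(-7)) - 1*(-44222) = ((½)*(-1 - 7*(-7)² + 49*(-7))/(-7*(-7 - 7)))*(-40 + 3*((½)*(-1 - 7*(-7)² + 49*(-7))/(-7*(-7 - 7))))/9 - 1*(-44222) = ((½)*(-⅐)*(-1 - 7*49 - 343)/(-14))*(-40 + 3*((½)*(-⅐)*(-1 - 7*49 - 343)/(-14)))/9 + 44222 = ((½)*(-⅐)*(-1/14)*(-1 - 343 - 343))*(-40 + 3*((½)*(-⅐)*(-1/14)*(-1 - 343 - 343)))/9 + 44222 = ((½)*(-⅐)*(-1/14)*(-687))*(-40 + 3*((½)*(-⅐)*(-1/14)*(-687)))/9 + 44222 = (⅑)*(-687/196)*(-40 + 3*(-687/196)) + 44222 = (⅑)*(-687/196)*(-40 - 2061/196) + 44222 = (⅑)*(-687/196)*(-9901/196) + 44222 = 2267329/115248 + 44222 = 5098764385/115248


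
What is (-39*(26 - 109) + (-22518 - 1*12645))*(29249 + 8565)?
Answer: -1207249764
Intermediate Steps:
(-39*(26 - 109) + (-22518 - 1*12645))*(29249 + 8565) = (-39*(-83) + (-22518 - 12645))*37814 = (3237 - 35163)*37814 = -31926*37814 = -1207249764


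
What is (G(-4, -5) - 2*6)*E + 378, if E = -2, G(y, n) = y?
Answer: 410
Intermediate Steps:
(G(-4, -5) - 2*6)*E + 378 = (-4 - 2*6)*(-2) + 378 = (-4 - 12)*(-2) + 378 = -16*(-2) + 378 = 32 + 378 = 410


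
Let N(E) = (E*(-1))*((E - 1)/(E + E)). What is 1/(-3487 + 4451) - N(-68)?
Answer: -33257/964 ≈ -34.499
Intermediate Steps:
N(E) = 1/2 - E/2 (N(E) = (-E)*((-1 + E)/((2*E))) = (-E)*((-1 + E)*(1/(2*E))) = (-E)*((-1 + E)/(2*E)) = 1/2 - E/2)
1/(-3487 + 4451) - N(-68) = 1/(-3487 + 4451) - (1/2 - 1/2*(-68)) = 1/964 - (1/2 + 34) = 1/964 - 1*69/2 = 1/964 - 69/2 = -33257/964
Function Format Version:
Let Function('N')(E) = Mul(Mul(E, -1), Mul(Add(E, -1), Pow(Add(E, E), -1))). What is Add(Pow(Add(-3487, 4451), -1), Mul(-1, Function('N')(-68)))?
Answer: Rational(-33257, 964) ≈ -34.499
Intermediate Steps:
Function('N')(E) = Add(Rational(1, 2), Mul(Rational(-1, 2), E)) (Function('N')(E) = Mul(Mul(-1, E), Mul(Add(-1, E), Pow(Mul(2, E), -1))) = Mul(Mul(-1, E), Mul(Add(-1, E), Mul(Rational(1, 2), Pow(E, -1)))) = Mul(Mul(-1, E), Mul(Rational(1, 2), Pow(E, -1), Add(-1, E))) = Add(Rational(1, 2), Mul(Rational(-1, 2), E)))
Add(Pow(Add(-3487, 4451), -1), Mul(-1, Function('N')(-68))) = Add(Pow(Add(-3487, 4451), -1), Mul(-1, Add(Rational(1, 2), Mul(Rational(-1, 2), -68)))) = Add(Pow(964, -1), Mul(-1, Add(Rational(1, 2), 34))) = Add(Rational(1, 964), Mul(-1, Rational(69, 2))) = Add(Rational(1, 964), Rational(-69, 2)) = Rational(-33257, 964)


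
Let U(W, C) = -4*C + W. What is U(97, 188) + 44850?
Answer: 44195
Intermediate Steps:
U(W, C) = W - 4*C
U(97, 188) + 44850 = (97 - 4*188) + 44850 = (97 - 752) + 44850 = -655 + 44850 = 44195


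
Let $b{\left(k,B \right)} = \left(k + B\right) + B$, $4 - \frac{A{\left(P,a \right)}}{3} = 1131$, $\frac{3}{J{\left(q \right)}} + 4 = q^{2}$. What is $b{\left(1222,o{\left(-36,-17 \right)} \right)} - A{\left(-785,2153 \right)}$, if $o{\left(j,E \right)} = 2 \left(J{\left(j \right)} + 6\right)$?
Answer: $\frac{1494524}{323} \approx 4627.0$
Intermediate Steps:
$J{\left(q \right)} = \frac{3}{-4 + q^{2}}$
$o{\left(j,E \right)} = 12 + \frac{6}{-4 + j^{2}}$ ($o{\left(j,E \right)} = 2 \left(\frac{3}{-4 + j^{2}} + 6\right) = 2 \left(6 + \frac{3}{-4 + j^{2}}\right) = 12 + \frac{6}{-4 + j^{2}}$)
$A{\left(P,a \right)} = -3381$ ($A{\left(P,a \right)} = 12 - 3393 = -3381$)
$b{\left(k,B \right)} = k + 2 B$ ($b{\left(k,B \right)} = \left(B + k\right) + B = k + 2 B$)
$b{\left(1222,o{\left(-36,-17 \right)} \right)} - A{\left(-785,2153 \right)} = \left(1222 + 2 \frac{6 \left(-7 + 2 \left(-36\right)^{2}\right)}{-4 + \left(-36\right)^{2}}\right) - -3381 = \left(1222 + 2 \frac{6 \left(-7 + 2 \cdot 1296\right)}{-4 + 1296}\right) + 3381 = \left(1222 + 2 \frac{6 \left(-7 + 2592\right)}{1292}\right) + 3381 = \left(1222 + 2 \cdot 6 \cdot \frac{1}{1292} \cdot 2585\right) + 3381 = \left(1222 + 2 \cdot \frac{7755}{646}\right) + 3381 = \left(1222 + \frac{7755}{323}\right) + 3381 = \frac{402461}{323} + 3381 = \frac{1494524}{323}$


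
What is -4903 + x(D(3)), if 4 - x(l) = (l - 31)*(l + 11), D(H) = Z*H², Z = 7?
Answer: -7267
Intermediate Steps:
D(H) = 7*H²
x(l) = 4 - (-31 + l)*(11 + l) (x(l) = 4 - (l - 31)*(l + 11) = 4 - (-31 + l)*(11 + l))
-4903 + x(D(3)) = -4903 + (345 - (7*3²)² + 20*(7*3²)) = -4903 + (345 - (7*9)² + 20*(7*9)) = -4903 + (345 - 1*63² + 20*63) = -4903 + (345 - 1*3969 + 1260) = -4903 + (345 - 3969 + 1260) = -4903 - 2364 = -7267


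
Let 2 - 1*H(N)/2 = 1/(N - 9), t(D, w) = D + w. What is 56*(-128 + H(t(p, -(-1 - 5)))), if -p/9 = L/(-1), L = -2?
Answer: -20816/3 ≈ -6938.7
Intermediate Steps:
p = -18 (p = -(-18)/(-1) = -(-18)*(-1) = -9*2 = -18)
H(N) = 4 - 2/(-9 + N) (H(N) = 4 - 2/(N - 9) = 4 - 2/(-9 + N))
56*(-128 + H(t(p, -(-1 - 5)))) = 56*(-128 + 2*(-19 + 2*(-18 - (-1 - 5)))/(-9 + (-18 - (-1 - 5)))) = 56*(-128 + 2*(-19 + 2*(-18 - 1*(-6)))/(-9 + (-18 - 1*(-6)))) = 56*(-128 + 2*(-19 + 2*(-18 + 6))/(-9 + (-18 + 6))) = 56*(-128 + 2*(-19 + 2*(-12))/(-9 - 12)) = 56*(-128 + 2*(-19 - 24)/(-21)) = 56*(-128 + 2*(-1/21)*(-43)) = 56*(-128 + 86/21) = 56*(-2602/21) = -20816/3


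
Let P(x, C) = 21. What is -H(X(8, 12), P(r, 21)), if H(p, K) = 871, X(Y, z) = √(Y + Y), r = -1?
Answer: -871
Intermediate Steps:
X(Y, z) = √2*√Y (X(Y, z) = √(2*Y) = √2*√Y)
-H(X(8, 12), P(r, 21)) = -1*871 = -871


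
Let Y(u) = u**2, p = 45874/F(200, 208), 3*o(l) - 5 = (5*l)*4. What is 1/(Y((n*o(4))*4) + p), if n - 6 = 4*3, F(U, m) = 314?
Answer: 157/653394137 ≈ 2.4028e-7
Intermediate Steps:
n = 18 (n = 6 + 4*3 = 6 + 12 = 18)
o(l) = 5/3 + 20*l/3 (o(l) = 5/3 + ((5*l)*4)/3 = 5/3 + (20*l)/3 = 5/3 + 20*l/3)
p = 22937/157 (p = 45874/314 = 45874*(1/314) = 22937/157 ≈ 146.10)
1/(Y((n*o(4))*4) + p) = 1/(((18*(5/3 + (20/3)*4))*4)**2 + 22937/157) = 1/(((18*(5/3 + 80/3))*4)**2 + 22937/157) = 1/(((18*(85/3))*4)**2 + 22937/157) = 1/((510*4)**2 + 22937/157) = 1/(2040**2 + 22937/157) = 1/(4161600 + 22937/157) = 1/(653394137/157) = 157/653394137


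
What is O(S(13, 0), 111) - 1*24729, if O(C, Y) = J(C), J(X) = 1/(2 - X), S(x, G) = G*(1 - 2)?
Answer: -49457/2 ≈ -24729.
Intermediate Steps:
S(x, G) = -G (S(x, G) = G*(-1) = -G)
O(C, Y) = -1/(-2 + C)
O(S(13, 0), 111) - 1*24729 = -1/(-2 - 1*0) - 1*24729 = -1/(-2 + 0) - 24729 = -1/(-2) - 24729 = -1*(-½) - 24729 = ½ - 24729 = -49457/2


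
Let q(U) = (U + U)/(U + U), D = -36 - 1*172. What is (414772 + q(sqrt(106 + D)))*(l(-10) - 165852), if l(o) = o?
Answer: -68795079326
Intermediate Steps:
D = -208 (D = -36 - 172 = -208)
q(U) = 1 (q(U) = (2*U)/((2*U)) = (2*U)*(1/(2*U)) = 1)
(414772 + q(sqrt(106 + D)))*(l(-10) - 165852) = (414772 + 1)*(-10 - 165852) = 414773*(-165862) = -68795079326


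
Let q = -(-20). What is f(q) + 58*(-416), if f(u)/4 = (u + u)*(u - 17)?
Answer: -23648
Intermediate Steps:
q = 20 (q = -4*(-5) = 20)
f(u) = 8*u*(-17 + u) (f(u) = 4*((u + u)*(u - 17)) = 4*((2*u)*(-17 + u)) = 4*(2*u*(-17 + u)) = 8*u*(-17 + u))
f(q) + 58*(-416) = 8*20*(-17 + 20) + 58*(-416) = 8*20*3 - 24128 = 480 - 24128 = -23648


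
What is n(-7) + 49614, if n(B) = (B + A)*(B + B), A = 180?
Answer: 47192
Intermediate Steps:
n(B) = 2*B*(180 + B) (n(B) = (B + 180)*(B + B) = (180 + B)*(2*B) = 2*B*(180 + B))
n(-7) + 49614 = 2*(-7)*(180 - 7) + 49614 = 2*(-7)*173 + 49614 = -2422 + 49614 = 47192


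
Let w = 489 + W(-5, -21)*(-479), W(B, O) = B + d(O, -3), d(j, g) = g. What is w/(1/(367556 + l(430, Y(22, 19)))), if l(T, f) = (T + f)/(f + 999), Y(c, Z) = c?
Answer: 1621563828088/1021 ≈ 1.5882e+9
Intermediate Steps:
l(T, f) = (T + f)/(999 + f)
W(B, O) = -3 + B (W(B, O) = B - 3 = -3 + B)
w = 4321 (w = 489 + (-3 - 5)*(-479) = 489 - 8*(-479) = 489 + 3832 = 4321)
w/(1/(367556 + l(430, Y(22, 19)))) = 4321/(1/(367556 + (430 + 22)/(999 + 22))) = 4321/(1/(367556 + 452/1021)) = 4321/(1/(375275128/1021)) = 4321/(1021/375275128) = 4321*(375275128/1021) = 1621563828088/1021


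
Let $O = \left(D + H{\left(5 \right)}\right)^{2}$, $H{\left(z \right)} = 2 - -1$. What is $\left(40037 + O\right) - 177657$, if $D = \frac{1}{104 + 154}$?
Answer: $- \frac{9159937055}{66564} \approx -1.3761 \cdot 10^{5}$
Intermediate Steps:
$H{\left(z \right)} = 3$ ($H{\left(z \right)} = 2 + 1 = 3$)
$D = \frac{1}{258} \approx 0.003876$
$O = \frac{600625}{66564}$ ($O = \left(\frac{1}{258} + 3\right)^{2} = \left(\frac{775}{258}\right)^{2} = \frac{600625}{66564} \approx 9.0233$)
$\left(40037 + O\right) - 177657 = \left(40037 + \frac{600625}{66564}\right) - 177657 = \frac{2665623493}{66564} - 177657 = - \frac{9159937055}{66564}$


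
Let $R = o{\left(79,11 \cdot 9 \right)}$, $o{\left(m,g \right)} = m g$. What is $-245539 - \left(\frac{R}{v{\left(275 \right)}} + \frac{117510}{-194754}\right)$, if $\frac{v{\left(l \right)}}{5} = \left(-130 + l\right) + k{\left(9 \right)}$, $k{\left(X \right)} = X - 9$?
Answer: $- \frac{5778453703439}{23532775} \approx -2.4555 \cdot 10^{5}$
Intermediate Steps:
$k{\left(X \right)} = -9 + X$
$v{\left(l \right)} = -650 + 5 l$ ($v{\left(l \right)} = 5 \left(\left(-130 + l\right) + \left(-9 + 9\right)\right) = 5 \left(\left(-130 + l\right) + 0\right) = 5 \left(-130 + l\right) = -650 + 5 l$)
$o{\left(m,g \right)} = g m$
$R = 7821$ ($R = 11 \cdot 9 \cdot 79 = 99 \cdot 79 = 7821$)
$-245539 - \left(\frac{R}{v{\left(275 \right)}} + \frac{117510}{-194754}\right) = -245539 - \left(\frac{7821}{-650 + 5 \cdot 275} + \frac{117510}{-194754}\right) = -245539 - \left(\frac{7821}{-650 + 1375} + 117510 \left(- \frac{1}{194754}\right)\right) = -245539 - \left(\frac{7821}{725} - \frac{19585}{32459}\right) = -245539 - \frac{239662714}{23532775} = - \frac{5778453703439}{23532775}$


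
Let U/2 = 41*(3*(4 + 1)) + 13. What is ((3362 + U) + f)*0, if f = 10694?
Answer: 0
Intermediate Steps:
U = 1256 (U = 2*(41*(3*(4 + 1)) + 13) = 2*(41*(3*5) + 13) = 2*(41*15 + 13) = 2*(615 + 13) = 2*628 = 1256)
((3362 + U) + f)*0 = ((3362 + 1256) + 10694)*0 = (4618 + 10694)*0 = 15312*0 = 0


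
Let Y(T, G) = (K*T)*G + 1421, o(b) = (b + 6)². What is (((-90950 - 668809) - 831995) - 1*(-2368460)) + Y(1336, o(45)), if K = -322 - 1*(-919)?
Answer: 2075314919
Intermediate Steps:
K = 597 (K = -322 + 919 = 597)
o(b) = (6 + b)²
Y(T, G) = 1421 + 597*G*T (Y(T, G) = (597*T)*G + 1421 = 597*G*T + 1421 = 1421 + 597*G*T)
(((-90950 - 668809) - 831995) - 1*(-2368460)) + Y(1336, o(45)) = (((-90950 - 668809) - 831995) - 1*(-2368460)) + (1421 + 597*(6 + 45)²*1336) = ((-759759 - 831995) + 2368460) + (1421 + 597*51²*1336) = (-1591754 + 2368460) + (1421 + 597*2601*1336) = 776706 + (1421 + 2074536792) = 776706 + 2074538213 = 2075314919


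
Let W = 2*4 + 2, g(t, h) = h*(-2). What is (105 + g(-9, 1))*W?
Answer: 1030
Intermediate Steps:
g(t, h) = -2*h
W = 10 (W = 8 + 2 = 10)
(105 + g(-9, 1))*W = (105 - 2*1)*10 = (105 - 2)*10 = 103*10 = 1030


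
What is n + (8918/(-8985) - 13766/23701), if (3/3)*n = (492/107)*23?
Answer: 2373930962264/22786022895 ≈ 104.18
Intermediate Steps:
n = 11316/107 (n = (492/107)*23 = 11316/107 ≈ 105.76)
n + (8918/(-8985) - 13766/23701) = 11316/107 + (8918/(-8985) - 13766/23701) = 11316/107 + (8918*(-1/8985) - 13766*1/23701) = 11316/107 + (-8918/8985 - 13766/23701) = 11316/107 - 335053028/212953485 = 2373930962264/22786022895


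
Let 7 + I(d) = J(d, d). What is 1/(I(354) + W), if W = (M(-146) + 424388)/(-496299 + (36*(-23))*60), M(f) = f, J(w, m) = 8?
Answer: 25999/5797 ≈ 4.4849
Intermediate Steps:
I(d) = 1 (I(d) = -7 + 8 = 1)
W = -20202/25999 (W = (-146 + 424388)/(-496299 + (36*(-23))*60) = 424242/(-496299 - 828*60) = 424242/(-496299 - 49680) = 424242/(-545979) = 424242*(-1/545979) = -20202/25999 ≈ -0.77703)
1/(I(354) + W) = 1/(1 - 20202/25999) = 1/(5797/25999) = 25999/5797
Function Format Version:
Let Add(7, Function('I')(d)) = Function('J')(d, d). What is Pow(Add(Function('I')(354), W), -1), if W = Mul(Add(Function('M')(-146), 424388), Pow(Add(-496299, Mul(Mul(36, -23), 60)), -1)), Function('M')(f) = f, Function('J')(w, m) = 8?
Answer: Rational(25999, 5797) ≈ 4.4849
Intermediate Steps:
Function('I')(d) = 1 (Function('I')(d) = Add(-7, 8) = 1)
W = Rational(-20202, 25999) (W = Mul(Add(-146, 424388), Pow(Add(-496299, Mul(Mul(36, -23), 60)), -1)) = Mul(424242, Pow(Add(-496299, Mul(-828, 60)), -1)) = Mul(424242, Pow(Add(-496299, -49680), -1)) = Mul(424242, Pow(-545979, -1)) = Mul(424242, Rational(-1, 545979)) = Rational(-20202, 25999) ≈ -0.77703)
Pow(Add(Function('I')(354), W), -1) = Pow(Add(1, Rational(-20202, 25999)), -1) = Pow(Rational(5797, 25999), -1) = Rational(25999, 5797)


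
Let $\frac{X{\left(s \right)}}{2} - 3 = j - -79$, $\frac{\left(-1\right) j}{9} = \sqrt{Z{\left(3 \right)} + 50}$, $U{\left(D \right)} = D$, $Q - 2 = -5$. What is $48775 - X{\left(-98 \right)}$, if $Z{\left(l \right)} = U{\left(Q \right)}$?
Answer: $48611 + 18 \sqrt{47} \approx 48734.0$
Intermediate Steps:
$Q = -3$ ($Q = 2 - 5 = -3$)
$Z{\left(l \right)} = -3$
$j = - 9 \sqrt{47}$ ($j = - 9 \sqrt{-3 + 50} = - 9 \sqrt{47} \approx -61.701$)
$X{\left(s \right)} = 164 - 18 \sqrt{47}$ ($X{\left(s \right)} = 6 + 2 \left(- 9 \sqrt{47} - -79\right) = 6 + 2 \left(- 9 \sqrt{47} + 79\right) = 6 + 2 \left(79 - 9 \sqrt{47}\right) = 6 + \left(158 - 18 \sqrt{47}\right) = 164 - 18 \sqrt{47}$)
$48775 - X{\left(-98 \right)} = 48775 - \left(164 - 18 \sqrt{47}\right) = 48611 + 18 \sqrt{47}$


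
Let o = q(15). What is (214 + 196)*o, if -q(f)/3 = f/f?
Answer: -1230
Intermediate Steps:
q(f) = -3 (q(f) = -3*f/f = -3*1 = -3)
o = -3
(214 + 196)*o = (214 + 196)*(-3) = 410*(-3) = -1230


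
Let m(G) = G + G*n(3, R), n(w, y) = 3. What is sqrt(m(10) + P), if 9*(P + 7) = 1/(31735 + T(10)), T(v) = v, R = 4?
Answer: sqrt(299300304170)/95235 ≈ 5.7446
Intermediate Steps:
m(G) = 4*G (m(G) = G + G*3 = G + 3*G = 4*G)
P = -1999934/285705 (P = -7 + 1/(9*(31735 + 10)) = -7 + (1/9)/31745 = -7 + (1/9)*(1/31745) = -7 + 1/285705 = -1999934/285705 ≈ -7.0000)
sqrt(m(10) + P) = sqrt(4*10 - 1999934/285705) = sqrt(40 - 1999934/285705) = sqrt(9428266/285705) = sqrt(299300304170)/95235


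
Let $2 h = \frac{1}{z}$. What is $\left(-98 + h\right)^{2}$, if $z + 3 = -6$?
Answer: $\frac{3115225}{324} \approx 9614.9$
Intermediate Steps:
$z = -9$ ($z = -3 - 6 = -9$)
$h = - \frac{1}{18}$ ($h = \frac{1}{2 \left(-9\right)} = \frac{1}{2} \left(- \frac{1}{9}\right) = - \frac{1}{18} \approx -0.055556$)
$\left(-98 + h\right)^{2} = \left(-98 - \frac{1}{18}\right)^{2} = \left(- \frac{1765}{18}\right)^{2} = \frac{3115225}{324}$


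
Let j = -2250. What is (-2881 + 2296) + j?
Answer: -2835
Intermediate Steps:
(-2881 + 2296) + j = (-2881 + 2296) - 2250 = -585 - 2250 = -2835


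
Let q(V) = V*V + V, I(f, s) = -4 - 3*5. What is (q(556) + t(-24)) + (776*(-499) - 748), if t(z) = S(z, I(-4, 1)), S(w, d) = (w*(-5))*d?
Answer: -80560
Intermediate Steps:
I(f, s) = -19 (I(f, s) = -4 - 15 = -19)
q(V) = V + V² (q(V) = V² + V = V + V²)
S(w, d) = -5*d*w (S(w, d) = (-5*w)*d = -5*d*w)
t(z) = 95*z (t(z) = -5*(-19)*z = 95*z)
(q(556) + t(-24)) + (776*(-499) - 748) = (556*(1 + 556) + 95*(-24)) + (776*(-499) - 748) = (556*557 - 2280) + (-387224 - 748) = (309692 - 2280) - 387972 = 307412 - 387972 = -80560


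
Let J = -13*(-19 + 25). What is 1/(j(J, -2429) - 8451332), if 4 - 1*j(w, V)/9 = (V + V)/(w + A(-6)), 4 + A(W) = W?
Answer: -44/371878885 ≈ -1.1832e-7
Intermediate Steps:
J = -78 (J = -13*6 = -78)
A(W) = -4 + W
j(w, V) = 36 - 18*V/(-10 + w) (j(w, V) = 36 - 9*(V + V)/(w + (-4 - 6)) = 36 - 9*2*V/(w - 10) = 36 - 9*2*V/(-10 + w) = 36 - 18*V/(-10 + w))
1/(j(J, -2429) - 8451332) = 1/(18*(-20 - 1*(-2429) + 2*(-78))/(-10 - 78) - 8451332) = 1/(18*(-20 + 2429 - 156)/(-88) - 8451332) = 1/(18*(-1/88)*2253 - 8451332) = 1/(-20277/44 - 8451332) = 1/(-371878885/44) = -44/371878885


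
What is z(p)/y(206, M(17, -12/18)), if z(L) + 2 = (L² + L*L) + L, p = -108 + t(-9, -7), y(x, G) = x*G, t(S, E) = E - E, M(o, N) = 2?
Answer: 11609/206 ≈ 56.354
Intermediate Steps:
t(S, E) = 0
y(x, G) = G*x
p = -108 (p = -108 + 0 = -108)
z(L) = -2 + L + 2*L² (z(L) = -2 + ((L² + L*L) + L) = -2 + ((L² + L²) + L) = -2 + (2*L² + L) = -2 + (L + 2*L²) = -2 + L + 2*L²)
z(p)/y(206, M(17, -12/18)) = (-2 - 108 + 2*(-108)²)/((2*206)) = (-2 - 108 + 2*11664)/412 = (-2 - 108 + 23328)*(1/412) = 23218*(1/412) = 11609/206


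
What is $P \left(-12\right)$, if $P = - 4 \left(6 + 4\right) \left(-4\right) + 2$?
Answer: $-1944$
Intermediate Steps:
$P = 162$ ($P = - 4 \cdot 10 \left(-4\right) + 2 = \left(-4\right) \left(-40\right) + 2 = 160 + 2 = 162$)
$P \left(-12\right) = 162 \left(-12\right) = -1944$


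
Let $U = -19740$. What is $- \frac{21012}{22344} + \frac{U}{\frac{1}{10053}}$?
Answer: $- \frac{369506863391}{1862} \approx -1.9845 \cdot 10^{8}$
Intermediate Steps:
$- \frac{21012}{22344} + \frac{U}{\frac{1}{10053}} = - \frac{21012}{22344} - \frac{19740}{\frac{1}{10053}} = \left(-21012\right) \frac{1}{22344} - 19740 \frac{1}{\frac{1}{10053}} = - \frac{1751}{1862} - 198446220 = - \frac{369506863391}{1862}$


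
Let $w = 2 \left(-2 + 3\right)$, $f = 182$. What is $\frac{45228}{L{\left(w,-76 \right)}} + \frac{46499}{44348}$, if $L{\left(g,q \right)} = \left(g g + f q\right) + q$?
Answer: $- \frac{42476539}{19269206} \approx -2.2044$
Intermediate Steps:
$w = 2$ ($w = 2 \cdot 1 = 2$)
$L{\left(g,q \right)} = g^{2} + 183 q$ ($L{\left(g,q \right)} = \left(g g + 182 q\right) + q = \left(g^{2} + 182 q\right) + q = g^{2} + 183 q$)
$\frac{45228}{L{\left(w,-76 \right)}} + \frac{46499}{44348} = \frac{45228}{2^{2} + 183 \left(-76\right)} + \frac{46499}{44348} = \frac{45228}{4 - 13908} + 46499 \cdot \frac{1}{44348} = \frac{45228}{-13904} + \frac{46499}{44348} = 45228 \left(- \frac{1}{13904}\right) + \frac{46499}{44348} = - \frac{11307}{3476} + \frac{46499}{44348} = - \frac{42476539}{19269206}$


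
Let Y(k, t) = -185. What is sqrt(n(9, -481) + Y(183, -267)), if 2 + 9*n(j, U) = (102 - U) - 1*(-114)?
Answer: I*sqrt(970)/3 ≈ 10.382*I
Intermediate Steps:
n(j, U) = 214/9 - U/9 (n(j, U) = -2/9 + ((102 - U) - 1*(-114))/9 = -2/9 + ((102 - U) + 114)/9 = -2/9 + (216 - U)/9 = -2/9 + (24 - U/9) = 214/9 - U/9)
sqrt(n(9, -481) + Y(183, -267)) = sqrt((214/9 - 1/9*(-481)) - 185) = sqrt((214/9 + 481/9) - 185) = sqrt(695/9 - 185) = sqrt(-970/9) = I*sqrt(970)/3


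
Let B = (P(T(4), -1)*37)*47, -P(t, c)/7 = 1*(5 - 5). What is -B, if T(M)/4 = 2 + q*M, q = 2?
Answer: 0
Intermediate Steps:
T(M) = 8 + 8*M (T(M) = 4*(2 + 2*M) = 8 + 8*M)
P(t, c) = 0 (P(t, c) = -7*(5 - 5) = -7*0 = 0)
B = 0 (B = (0*37)*47 = 0*47 = 0)
-B = -1*0 = 0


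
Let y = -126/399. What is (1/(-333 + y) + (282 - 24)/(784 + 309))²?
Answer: 2602243243609/47913654836961 ≈ 0.054311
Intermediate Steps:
y = -6/19 (y = -126*1/399 = -6/19 ≈ -0.31579)
(1/(-333 + y) + (282 - 24)/(784 + 309))² = (1/(-333 - 6/19) + (282 - 24)/(784 + 309))² = (1/(-6333/19) + 258/1093)² = (-19/6333 + 258*(1/1093))² = (-19/6333 + 258/1093)² = (1613147/6921969)² = 2602243243609/47913654836961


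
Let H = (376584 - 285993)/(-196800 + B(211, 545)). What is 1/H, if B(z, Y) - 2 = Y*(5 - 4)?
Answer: -196253/90591 ≈ -2.1664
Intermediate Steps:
B(z, Y) = 2 + Y (B(z, Y) = 2 + Y*(5 - 4) = 2 + Y*1 = 2 + Y)
H = -90591/196253 (H = (376584 - 285993)/(-196800 + (2 + 545)) = 90591/(-196800 + 547) = 90591/(-196253) = 90591*(-1/196253) = -90591/196253 ≈ -0.46160)
1/H = 1/(-90591/196253) = -196253/90591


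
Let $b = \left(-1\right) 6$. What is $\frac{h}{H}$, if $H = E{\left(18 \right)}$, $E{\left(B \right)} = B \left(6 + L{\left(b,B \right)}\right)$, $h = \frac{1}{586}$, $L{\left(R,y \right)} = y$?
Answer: $\frac{1}{253152} \approx 3.9502 \cdot 10^{-6}$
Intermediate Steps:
$b = -6$
$h = \frac{1}{586} \approx 0.0017065$
$E{\left(B \right)} = B \left(6 + B\right)$
$H = 432$ ($H = 18 \left(6 + 18\right) = 18 \cdot 24 = 432$)
$\frac{h}{H} = \frac{1}{432} \cdot \frac{1}{586} = \frac{1}{253152}$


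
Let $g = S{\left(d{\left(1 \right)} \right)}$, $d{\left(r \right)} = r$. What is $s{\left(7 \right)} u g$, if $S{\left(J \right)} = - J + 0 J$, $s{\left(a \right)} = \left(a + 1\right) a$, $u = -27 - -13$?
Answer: $784$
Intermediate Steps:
$u = -14$ ($u = -27 + 13 = -14$)
$s{\left(a \right)} = a \left(1 + a\right)$ ($s{\left(a \right)} = \left(1 + a\right) a = a \left(1 + a\right)$)
$S{\left(J \right)} = - J$ ($S{\left(J \right)} = - J + 0 = - J$)
$g = -1$ ($g = \left(-1\right) 1 = -1$)
$s{\left(7 \right)} u g = 7 \left(1 + 7\right) \left(-14\right) \left(-1\right) = 7 \cdot 8 \left(-14\right) \left(-1\right) = 56 \left(-14\right) \left(-1\right) = \left(-784\right) \left(-1\right) = 784$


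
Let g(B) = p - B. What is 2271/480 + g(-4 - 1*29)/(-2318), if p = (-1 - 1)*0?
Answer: 874723/185440 ≈ 4.7170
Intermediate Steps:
p = 0 (p = -2*0 = 0)
g(B) = -B (g(B) = 0 - B = -B)
2271/480 + g(-4 - 1*29)/(-2318) = 2271/480 - (-4 - 1*29)/(-2318) = 2271*(1/480) - (-4 - 29)*(-1/2318) = 757/160 - 1*(-33)*(-1/2318) = 757/160 + 33*(-1/2318) = 757/160 - 33/2318 = 874723/185440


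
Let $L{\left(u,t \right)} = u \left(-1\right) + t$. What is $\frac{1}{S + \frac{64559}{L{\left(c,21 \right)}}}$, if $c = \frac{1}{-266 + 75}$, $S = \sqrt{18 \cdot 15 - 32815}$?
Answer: $\frac{49471045228}{152571713137841} - \frac{16096144 i \sqrt{32545}}{152571713137841} \approx 0.00032425 - 1.9032 \cdot 10^{-5} i$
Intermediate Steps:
$S = i \sqrt{32545}$ ($S = \sqrt{270 - 32815} = \sqrt{-32545} = i \sqrt{32545} \approx 180.4 i$)
$c = - \frac{1}{191}$ ($c = \frac{1}{-191} = - \frac{1}{191} \approx -0.0052356$)
$L{\left(u,t \right)} = t - u$ ($L{\left(u,t \right)} = - u + t = t - u$)
$\frac{1}{S + \frac{64559}{L{\left(c,21 \right)}}} = \frac{1}{i \sqrt{32545} + \frac{64559}{21 - - \frac{1}{191}}} = \frac{1}{i \sqrt{32545} + \frac{64559}{21 + \frac{1}{191}}} = \frac{1}{i \sqrt{32545} + \frac{64559}{\frac{4012}{191}}} = \frac{1}{i \sqrt{32545} + 64559 \cdot \frac{191}{4012}} = \frac{1}{i \sqrt{32545} + \frac{12330769}{4012}} = \frac{1}{\frac{12330769}{4012} + i \sqrt{32545}}$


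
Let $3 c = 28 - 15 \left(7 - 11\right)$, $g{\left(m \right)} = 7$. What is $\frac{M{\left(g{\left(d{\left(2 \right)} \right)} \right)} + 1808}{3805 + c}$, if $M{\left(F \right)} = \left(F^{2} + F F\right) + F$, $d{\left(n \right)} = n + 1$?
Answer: $\frac{5739}{11503} \approx 0.49891$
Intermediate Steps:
$d{\left(n \right)} = 1 + n$
$M{\left(F \right)} = F + 2 F^{2}$ ($M{\left(F \right)} = \left(F^{2} + F^{2}\right) + F = 2 F^{2} + F = F + 2 F^{2}$)
$c = \frac{88}{3}$ ($c = \frac{28 - 15 \left(7 - 11\right)}{3} = \frac{28 - -60}{3} = \frac{28 + 60}{3} = \frac{1}{3} \cdot 88 = \frac{88}{3} \approx 29.333$)
$\frac{M{\left(g{\left(d{\left(2 \right)} \right)} \right)} + 1808}{3805 + c} = \frac{7 \left(1 + 2 \cdot 7\right) + 1808}{3805 + \frac{88}{3}} = \frac{7 \left(1 + 14\right) + 1808}{\frac{11503}{3}} = \left(7 \cdot 15 + 1808\right) \frac{3}{11503} = \left(105 + 1808\right) \frac{3}{11503} = 1913 \cdot \frac{3}{11503} = \frac{5739}{11503}$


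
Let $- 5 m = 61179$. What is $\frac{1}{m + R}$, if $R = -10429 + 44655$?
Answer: $\frac{5}{109951} \approx 4.5475 \cdot 10^{-5}$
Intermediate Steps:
$m = - \frac{61179}{5}$ ($m = \left(- \frac{1}{5}\right) 61179 = - \frac{61179}{5} \approx -12236.0$)
$R = 34226$
$\frac{1}{m + R} = \frac{1}{- \frac{61179}{5} + 34226} = \frac{1}{\frac{109951}{5}} = \frac{5}{109951}$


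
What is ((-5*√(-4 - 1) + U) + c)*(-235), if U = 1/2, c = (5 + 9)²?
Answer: -92355/2 + 1175*I*√5 ≈ -46178.0 + 2627.4*I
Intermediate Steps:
c = 196 (c = 14² = 196)
U = ½ ≈ 0.50000
((-5*√(-4 - 1) + U) + c)*(-235) = ((-5*√(-4 - 1) + ½) + 196)*(-235) = ((-5*I*√5 + ½) + 196)*(-235) = ((½ - 5*I*√5) + 196)*(-235) = (393/2 - 5*I*√5)*(-235) = -92355/2 + 1175*I*√5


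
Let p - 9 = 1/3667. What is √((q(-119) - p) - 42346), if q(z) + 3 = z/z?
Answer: 4*I*√35598117565/3667 ≈ 205.81*I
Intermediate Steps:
q(z) = -2 (q(z) = -3 + z/z = -3 + 1 = -2)
p = 33004/3667 (p = 9 + 1/3667 = 33004/3667 ≈ 9.0003)
√((q(-119) - p) - 42346) = √((-2 - 1*33004/3667) - 42346) = √((-2 - 33004/3667) - 42346) = √(-40338/3667 - 42346) = √(-155323120/3667) = 4*I*√35598117565/3667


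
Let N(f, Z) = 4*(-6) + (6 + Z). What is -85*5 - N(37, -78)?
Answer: -329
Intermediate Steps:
N(f, Z) = -18 + Z (N(f, Z) = -24 + (6 + Z) = -18 + Z)
-85*5 - N(37, -78) = -85*5 - (-18 - 78) = -425 - 1*(-96) = -425 + 96 = -329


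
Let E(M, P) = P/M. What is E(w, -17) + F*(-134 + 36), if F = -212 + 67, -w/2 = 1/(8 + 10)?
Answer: 14363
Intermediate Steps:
w = -1/9 (w = -2/(8 + 10) = -2/18 = -2*1/18 = -1/9 ≈ -0.11111)
F = -145
E(w, -17) + F*(-134 + 36) = -17/(-1/9) - 145*(-134 + 36) = -17*(-9) - 145*(-98) = 153 + 14210 = 14363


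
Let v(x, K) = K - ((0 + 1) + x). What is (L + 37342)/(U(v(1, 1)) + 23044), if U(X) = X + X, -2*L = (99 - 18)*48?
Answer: 17699/11521 ≈ 1.5362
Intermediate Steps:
v(x, K) = -1 + K - x (v(x, K) = K - (1 + x) = K + (-1 - x) = -1 + K - x)
L = -1944 (L = -(99 - 18)*48/2 = -81*48/2 = -½*3888 = -1944)
U(X) = 2*X
(L + 37342)/(U(v(1, 1)) + 23044) = (-1944 + 37342)/(2*(-1 + 1 - 1*1) + 23044) = 35398/(2*(-1 + 1 - 1) + 23044) = 35398/(2*(-1) + 23044) = 35398/(-2 + 23044) = 35398/23042 = 35398*(1/23042) = 17699/11521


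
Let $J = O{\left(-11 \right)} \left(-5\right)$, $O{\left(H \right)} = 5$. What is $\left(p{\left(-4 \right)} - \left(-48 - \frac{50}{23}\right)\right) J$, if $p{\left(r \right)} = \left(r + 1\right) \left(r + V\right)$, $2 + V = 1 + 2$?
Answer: $- \frac{34025}{23} \approx -1479.3$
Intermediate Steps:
$V = 1$ ($V = -2 + \left(1 + 2\right) = -2 + 3 = 1$)
$p{\left(r \right)} = \left(1 + r\right)^{2}$ ($p{\left(r \right)} = \left(r + 1\right) \left(r + 1\right) = \left(1 + r\right) \left(1 + r\right) = \left(1 + r\right)^{2}$)
$J = -25$ ($J = 5 \left(-5\right) = -25$)
$\left(p{\left(-4 \right)} - \left(-48 - \frac{50}{23}\right)\right) J = \left(\left(1 + \left(-4\right)^{2} + 2 \left(-4\right)\right) - \left(-48 - \frac{50}{23}\right)\right) \left(-25\right) = \left(\left(1 + 16 - 8\right) - - \frac{1154}{23}\right) \left(-25\right) = \left(9 + \left(\frac{50}{23} + 48\right)\right) \left(-25\right) = \left(9 + \frac{1154}{23}\right) \left(-25\right) = \frac{1361}{23} \left(-25\right) = - \frac{34025}{23}$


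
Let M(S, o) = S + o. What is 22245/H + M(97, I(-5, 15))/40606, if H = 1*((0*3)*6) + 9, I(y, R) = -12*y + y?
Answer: 150546973/60909 ≈ 2471.7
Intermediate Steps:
I(y, R) = -11*y
H = 9 (H = 1*(0*6) + 9 = 1*0 + 9 = 0 + 9 = 9)
22245/H + M(97, I(-5, 15))/40606 = 22245/9 + (97 - 11*(-5))/40606 = 22245*(1/9) + (97 + 55)*(1/40606) = 7415/3 + 152*(1/40606) = 7415/3 + 76/20303 = 150546973/60909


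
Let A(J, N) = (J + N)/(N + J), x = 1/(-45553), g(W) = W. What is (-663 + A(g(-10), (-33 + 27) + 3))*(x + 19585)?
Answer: -590606943648/45553 ≈ -1.2965e+7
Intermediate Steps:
x = -1/45553 ≈ -2.1952e-5
A(J, N) = 1 (A(J, N) = (J + N)/(J + N) = 1)
(-663 + A(g(-10), (-33 + 27) + 3))*(x + 19585) = (-663 + 1)*(-1/45553 + 19585) = -662*892155504/45553 = -590606943648/45553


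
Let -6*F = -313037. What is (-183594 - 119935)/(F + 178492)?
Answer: -1821174/1383989 ≈ -1.3159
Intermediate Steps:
F = 313037/6 (F = -1/6*(-313037) = 313037/6 ≈ 52173.)
(-183594 - 119935)/(F + 178492) = (-183594 - 119935)/(313037/6 + 178492) = -303529/1383989/6 = -303529*6/1383989 = -1821174/1383989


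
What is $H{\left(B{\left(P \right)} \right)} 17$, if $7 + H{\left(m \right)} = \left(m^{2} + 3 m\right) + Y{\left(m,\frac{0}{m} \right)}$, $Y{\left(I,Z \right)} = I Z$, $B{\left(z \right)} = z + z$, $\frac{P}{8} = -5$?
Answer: $104601$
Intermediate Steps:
$P = -40$ ($P = 8 \left(-5\right) = -40$)
$B{\left(z \right)} = 2 z$
$H{\left(m \right)} = -7 + m^{2} + 3 m$ ($H{\left(m \right)} = -7 + \left(\left(m^{2} + 3 m\right) + m \frac{0}{m}\right) = -7 + \left(\left(m^{2} + 3 m\right) + m 0\right) = -7 + \left(\left(m^{2} + 3 m\right) + 0\right) = -7 + \left(m^{2} + 3 m\right) = -7 + m^{2} + 3 m$)
$H{\left(B{\left(P \right)} \right)} 17 = \left(-7 + \left(2 \left(-40\right)\right)^{2} + 3 \cdot 2 \left(-40\right)\right) 17 = \left(-7 + \left(-80\right)^{2} + 3 \left(-80\right)\right) 17 = \left(-7 + 6400 - 240\right) 17 = 6153 \cdot 17 = 104601$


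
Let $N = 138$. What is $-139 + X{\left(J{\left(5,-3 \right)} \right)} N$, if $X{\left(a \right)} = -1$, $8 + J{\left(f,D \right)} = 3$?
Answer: $-277$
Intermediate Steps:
$J{\left(f,D \right)} = -5$ ($J{\left(f,D \right)} = -8 + 3 = -5$)
$-139 + X{\left(J{\left(5,-3 \right)} \right)} N = -139 - 138 = -277$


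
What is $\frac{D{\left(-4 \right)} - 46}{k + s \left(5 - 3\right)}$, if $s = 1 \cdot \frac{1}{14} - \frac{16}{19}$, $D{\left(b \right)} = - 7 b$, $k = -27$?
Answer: $\frac{1197}{1898} \approx 0.63066$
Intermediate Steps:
$s = - \frac{205}{266}$ ($s = 1 \cdot \frac{1}{14} - \frac{16}{19} = \frac{1}{14} - \frac{16}{19} = - \frac{205}{266} \approx -0.77068$)
$\frac{D{\left(-4 \right)} - 46}{k + s \left(5 - 3\right)} = \frac{\left(-7\right) \left(-4\right) - 46}{-27 - \frac{205 \left(5 - 3\right)}{266}} = \frac{28 - 46}{-27 - \frac{205 \left(5 - 3\right)}{266}} = - \frac{18}{-27 - \frac{205}{133}} = - \frac{18}{- \frac{3796}{133}} = \left(-18\right) \left(- \frac{133}{3796}\right) = \frac{1197}{1898}$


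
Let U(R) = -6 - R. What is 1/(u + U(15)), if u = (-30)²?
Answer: 1/879 ≈ 0.0011377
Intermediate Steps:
u = 900
1/(u + U(15)) = 1/(900 + (-6 - 1*15)) = 1/(900 + (-6 - 15)) = 1/(900 - 21) = 1/879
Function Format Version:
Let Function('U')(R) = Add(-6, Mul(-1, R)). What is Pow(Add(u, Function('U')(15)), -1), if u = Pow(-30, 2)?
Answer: Rational(1, 879) ≈ 0.0011377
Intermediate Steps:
u = 900
Pow(Add(u, Function('U')(15)), -1) = Pow(Add(900, Add(-6, Mul(-1, 15))), -1) = Pow(Add(900, Add(-6, -15)), -1) = Pow(Add(900, -21), -1) = Pow(879, -1) = Rational(1, 879)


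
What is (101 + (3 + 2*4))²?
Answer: 12544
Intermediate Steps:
(101 + (3 + 2*4))² = (101 + (3 + 8))² = (101 + 11)² = 112² = 12544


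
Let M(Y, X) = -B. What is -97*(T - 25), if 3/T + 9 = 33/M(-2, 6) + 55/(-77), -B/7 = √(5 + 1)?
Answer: 21823157/8885 + 22407*√6/8885 ≈ 2462.4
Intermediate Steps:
B = -7*√6 (B = -7*√(5 + 1) = -7*√6 ≈ -17.146)
M(Y, X) = 7*√6 (M(Y, X) = -(-7)*√6 = 7*√6)
T = 3/(-68/7 + 11*√6/14) (T = 3/(-9 + (33/((7*√6)) + 55/(-77))) = 3/(-9 + (33*(√6/42) + 55*(-1/77))) = 3/(-9 + (11*√6/14 - 5/7)) = 3/(-9 + (-5/7 + 11*√6/14)) = 3/(-68/7 + 11*√6/14) ≈ -0.38512)
-97*(T - 25) = -97*((-2856/8885 - 231*√6/8885) - 25) = -97*(-224981/8885 - 231*√6/8885) = 21823157/8885 + 22407*√6/8885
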